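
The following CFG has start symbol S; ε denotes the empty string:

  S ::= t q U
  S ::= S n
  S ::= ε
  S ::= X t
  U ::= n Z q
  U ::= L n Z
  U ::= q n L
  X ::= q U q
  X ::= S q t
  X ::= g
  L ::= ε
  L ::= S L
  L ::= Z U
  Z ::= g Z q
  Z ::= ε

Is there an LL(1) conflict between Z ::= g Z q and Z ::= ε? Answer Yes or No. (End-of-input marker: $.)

Yes

FIRST(g Z q) = { g } and FIRST(ε) = { ε }.
The second alternative is nullable and FOLLOW(Z) = { $, g, n, q, t } shares g with FIRST of the first — conflict.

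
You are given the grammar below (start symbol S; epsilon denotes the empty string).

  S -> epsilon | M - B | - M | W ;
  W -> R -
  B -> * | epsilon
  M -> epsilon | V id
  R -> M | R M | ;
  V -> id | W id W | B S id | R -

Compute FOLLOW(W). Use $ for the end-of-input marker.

{ ;, id }

In S -> W ;: add FIRST(;) = { ; }.
In V -> W id W: add FIRST(id W) = { id }.
In V -> W id W: W is at the end, add FOLLOW(V) = { id }.
Union: FOLLOW(W) = { ;, id }.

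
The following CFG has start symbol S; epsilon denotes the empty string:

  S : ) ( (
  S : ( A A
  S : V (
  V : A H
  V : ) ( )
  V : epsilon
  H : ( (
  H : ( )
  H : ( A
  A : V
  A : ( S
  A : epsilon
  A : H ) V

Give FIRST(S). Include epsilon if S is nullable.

{ (, ) }

S : ) ( ( contributes {)}.
S : ( A A contributes {(}.
From S : V (: V nullable, take FIRST(V) ∪ {(} = { (, ) }.
Union: FIRST(S) = { (, ) }.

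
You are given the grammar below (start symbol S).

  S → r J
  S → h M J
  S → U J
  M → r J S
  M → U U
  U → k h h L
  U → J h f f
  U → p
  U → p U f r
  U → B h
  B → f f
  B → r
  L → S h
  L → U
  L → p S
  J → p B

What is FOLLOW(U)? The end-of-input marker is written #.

In S → U J: add FIRST(J) = { p }.
In M → U U: add FIRST(U) = { f, k, p, r }.
In M → U U: U is at the end, add FOLLOW(M) = { p }.
In U → p U f r: add FIRST(f r) = { f }.
In L → U: U is at the end, add FOLLOW(L) = { f, k, p, r }.
Union: FOLLOW(U) = { f, k, p, r }.

{ f, k, p, r }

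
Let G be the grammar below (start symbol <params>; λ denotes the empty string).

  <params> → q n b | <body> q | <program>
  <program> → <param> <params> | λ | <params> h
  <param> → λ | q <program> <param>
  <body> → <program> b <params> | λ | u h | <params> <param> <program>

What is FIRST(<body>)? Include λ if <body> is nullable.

From <body> → <program> b <params>: <program> nullable, take FIRST(<program>) ∪ {b} = { b, h, q, u }.
<body> → λ contributes λ.
<body> → u h contributes {u}.
From <body> → <params> <param> <program>: <params>, <param>, <program> nullable, take FIRST(<params>) ∪ FIRST(<param>) ∪ FIRST(<program>) = { b, h, q, u }; also λ since the whole RHS is nullable.
Union: FIRST(<body>) = { b, h, q, u, λ }.

{ b, h, q, u, λ }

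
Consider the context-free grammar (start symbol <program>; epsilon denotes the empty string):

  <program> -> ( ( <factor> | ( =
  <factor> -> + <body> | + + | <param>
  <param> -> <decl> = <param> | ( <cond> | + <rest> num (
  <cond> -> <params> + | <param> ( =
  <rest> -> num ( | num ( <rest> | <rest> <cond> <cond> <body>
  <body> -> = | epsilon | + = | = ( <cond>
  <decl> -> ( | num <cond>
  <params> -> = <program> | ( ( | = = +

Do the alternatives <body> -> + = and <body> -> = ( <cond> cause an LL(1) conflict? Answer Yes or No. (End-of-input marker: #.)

No

FIRST(+ =) = { + } and FIRST(= ( <cond>) = { = }.
The FIRST sets are disjoint and neither alternative is nullable — no conflict.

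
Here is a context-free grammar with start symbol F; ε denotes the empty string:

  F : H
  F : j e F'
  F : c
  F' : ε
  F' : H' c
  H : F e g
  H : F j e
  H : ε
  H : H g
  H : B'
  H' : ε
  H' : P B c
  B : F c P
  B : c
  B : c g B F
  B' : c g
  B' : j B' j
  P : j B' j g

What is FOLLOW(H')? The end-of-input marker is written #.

{ c }

In F' : H' c: add FIRST(c) = { c }.
Union: FOLLOW(H') = { c }.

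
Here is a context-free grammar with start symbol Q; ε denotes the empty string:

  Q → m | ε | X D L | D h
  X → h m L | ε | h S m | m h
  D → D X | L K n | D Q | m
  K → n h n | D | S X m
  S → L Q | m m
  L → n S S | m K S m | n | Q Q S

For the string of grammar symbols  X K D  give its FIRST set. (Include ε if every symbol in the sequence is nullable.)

{ h, m, n }

Add FIRST(X)\{ε} = { h, m }; X is nullable, continue.
Add FIRST(K) = { h, m, n }; K is not nullable, stop.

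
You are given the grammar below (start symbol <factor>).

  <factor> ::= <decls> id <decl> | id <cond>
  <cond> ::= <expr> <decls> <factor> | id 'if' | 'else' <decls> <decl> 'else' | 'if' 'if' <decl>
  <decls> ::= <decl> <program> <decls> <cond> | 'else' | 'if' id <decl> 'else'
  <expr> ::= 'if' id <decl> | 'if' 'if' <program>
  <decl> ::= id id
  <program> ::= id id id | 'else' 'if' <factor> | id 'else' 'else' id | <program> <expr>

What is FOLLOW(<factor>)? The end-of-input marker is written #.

{ #, 'else', 'if', id }

<factor> is the start symbol, so # ∈ FOLLOW(<factor>).
In <cond> ::= <expr> <decls> <factor>: <factor> is at the end, add FOLLOW(<cond>) = { #, 'else', 'if', id }.
In <program> ::= 'else' 'if' <factor>: <factor> is at the end, add FOLLOW(<program>) = { 'else', 'if', id }.
Union: FOLLOW(<factor>) = { #, 'else', 'if', id }.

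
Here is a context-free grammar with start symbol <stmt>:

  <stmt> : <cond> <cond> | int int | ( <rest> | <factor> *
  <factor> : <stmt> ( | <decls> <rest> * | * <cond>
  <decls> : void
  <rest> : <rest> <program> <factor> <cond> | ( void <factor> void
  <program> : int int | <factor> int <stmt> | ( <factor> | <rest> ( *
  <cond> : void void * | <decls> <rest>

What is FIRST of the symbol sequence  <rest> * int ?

Add FIRST(<rest>) = { ( }; <rest> is not nullable, stop.

{ ( }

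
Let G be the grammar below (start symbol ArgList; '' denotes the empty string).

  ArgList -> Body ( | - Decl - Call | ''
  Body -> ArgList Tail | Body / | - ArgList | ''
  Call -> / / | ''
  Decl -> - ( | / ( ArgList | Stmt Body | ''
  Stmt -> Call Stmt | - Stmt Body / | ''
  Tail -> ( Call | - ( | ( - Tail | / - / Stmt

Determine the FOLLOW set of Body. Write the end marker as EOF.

{ (, -, / }

In ArgList -> Body (: add FIRST(() = { ( }.
In Body -> Body /: add FIRST(/) = { / }.
In Decl -> Stmt Body: Body is at the end, add FOLLOW(Decl) = { - }.
In Stmt -> - Stmt Body /: add FIRST(/) = { / }.
Union: FOLLOW(Body) = { (, -, / }.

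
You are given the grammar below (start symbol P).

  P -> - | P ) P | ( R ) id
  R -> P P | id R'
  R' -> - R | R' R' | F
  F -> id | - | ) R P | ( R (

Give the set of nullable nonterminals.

{ } (none)

No nonterminal has an empty production or an RHS whose symbols are all nullable.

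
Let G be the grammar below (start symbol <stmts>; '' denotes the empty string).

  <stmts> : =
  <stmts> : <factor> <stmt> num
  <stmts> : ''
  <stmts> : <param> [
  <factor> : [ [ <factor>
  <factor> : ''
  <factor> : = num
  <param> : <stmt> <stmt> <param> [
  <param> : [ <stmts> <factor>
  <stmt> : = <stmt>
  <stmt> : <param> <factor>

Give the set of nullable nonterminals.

Directly nullable (have an ''-production): <stmts>, <factor>.
No other nonterminal has a production whose RHS symbols are all nullable.

{ <factor>, <stmts> }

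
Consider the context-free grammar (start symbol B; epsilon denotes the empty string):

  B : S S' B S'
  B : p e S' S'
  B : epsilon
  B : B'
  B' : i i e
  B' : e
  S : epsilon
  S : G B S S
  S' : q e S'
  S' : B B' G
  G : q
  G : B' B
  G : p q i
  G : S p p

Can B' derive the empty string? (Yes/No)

Nullable nonterminals: B, S.
No production of B' has an RHS whose symbols are all nullable, so B' is not nullable.

No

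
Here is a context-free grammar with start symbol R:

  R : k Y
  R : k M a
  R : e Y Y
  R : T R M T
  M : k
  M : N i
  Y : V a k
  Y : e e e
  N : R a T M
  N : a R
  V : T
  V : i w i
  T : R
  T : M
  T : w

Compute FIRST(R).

R : k Y contributes {k}.
R : k M a contributes {k}.
R : e Y Y contributes {e}.
From R : T R M T: add FIRST(T) = { a, e, k, w }.
Union: FIRST(R) = { a, e, k, w }.

{ a, e, k, w }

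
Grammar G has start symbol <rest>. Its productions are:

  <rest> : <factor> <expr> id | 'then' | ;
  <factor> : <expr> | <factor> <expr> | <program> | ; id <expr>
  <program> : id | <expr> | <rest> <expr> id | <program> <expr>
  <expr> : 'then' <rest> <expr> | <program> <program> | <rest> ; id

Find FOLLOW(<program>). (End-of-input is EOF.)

{ 'then', ;, id }

In <factor> : <program>: <program> is at the end, add FOLLOW(<factor>) = { 'then', ;, id }.
In <program> : <program> <expr>: add FIRST(<expr>) = { 'then', ;, id }.
In <expr> : <program> <program>: add FIRST(<program>) = { 'then', ;, id }.
In <expr> : <program> <program>: <program> is at the end, add FOLLOW(<expr>) = { 'then', ;, id }.
Union: FOLLOW(<program>) = { 'then', ;, id }.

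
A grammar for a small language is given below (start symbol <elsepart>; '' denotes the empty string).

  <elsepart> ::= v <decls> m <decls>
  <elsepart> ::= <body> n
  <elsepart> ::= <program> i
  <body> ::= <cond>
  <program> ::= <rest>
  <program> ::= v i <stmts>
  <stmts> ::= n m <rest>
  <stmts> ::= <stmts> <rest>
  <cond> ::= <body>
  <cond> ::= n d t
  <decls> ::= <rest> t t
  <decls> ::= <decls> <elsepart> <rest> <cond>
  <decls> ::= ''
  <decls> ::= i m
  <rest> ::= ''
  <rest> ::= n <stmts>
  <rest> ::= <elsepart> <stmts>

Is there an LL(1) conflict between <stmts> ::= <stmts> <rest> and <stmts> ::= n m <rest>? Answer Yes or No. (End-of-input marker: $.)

Yes

FIRST(<stmts> <rest>) = { n } and FIRST(n m <rest>) = { n }.
Both contain n, so the two alternatives are not disjoint — LL(1) conflict.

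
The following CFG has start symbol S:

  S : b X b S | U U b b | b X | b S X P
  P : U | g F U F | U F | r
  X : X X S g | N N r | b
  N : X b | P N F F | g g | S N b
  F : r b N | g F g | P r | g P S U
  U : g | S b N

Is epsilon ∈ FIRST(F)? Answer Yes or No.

No nonterminal in this grammar is nullable.
No production of F has an RHS whose symbols are all nullable, so F is not nullable.

No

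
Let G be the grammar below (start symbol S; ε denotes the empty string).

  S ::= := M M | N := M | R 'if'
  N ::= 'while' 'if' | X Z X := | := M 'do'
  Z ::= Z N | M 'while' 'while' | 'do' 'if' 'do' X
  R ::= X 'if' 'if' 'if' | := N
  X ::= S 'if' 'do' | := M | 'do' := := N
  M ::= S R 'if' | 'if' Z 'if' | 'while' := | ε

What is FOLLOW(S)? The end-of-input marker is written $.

S is the start symbol, so $ ∈ FOLLOW(S).
In X ::= S 'if' 'do': add FIRST('if' 'do') = { 'if' }.
In M ::= S R 'if': add FIRST(R 'if') = { 'do', 'while', := }.
Union: FOLLOW(S) = { $, 'do', 'if', 'while', := }.

{ $, 'do', 'if', 'while', := }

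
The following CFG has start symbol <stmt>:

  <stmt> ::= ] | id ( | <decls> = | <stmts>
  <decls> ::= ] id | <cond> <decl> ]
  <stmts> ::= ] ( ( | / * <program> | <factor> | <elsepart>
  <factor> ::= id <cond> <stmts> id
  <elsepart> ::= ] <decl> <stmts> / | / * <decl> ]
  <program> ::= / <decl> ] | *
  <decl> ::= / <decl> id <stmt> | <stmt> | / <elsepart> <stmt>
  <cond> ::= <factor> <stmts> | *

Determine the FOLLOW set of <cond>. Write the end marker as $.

In <decls> ::= <cond> <decl> ]: add FIRST(<decl> ]) = { *, /, ], id }.
In <factor> ::= id <cond> <stmts> id: add FIRST(<stmts> id) = { /, ], id }.
Union: FOLLOW(<cond>) = { *, /, ], id }.

{ *, /, ], id }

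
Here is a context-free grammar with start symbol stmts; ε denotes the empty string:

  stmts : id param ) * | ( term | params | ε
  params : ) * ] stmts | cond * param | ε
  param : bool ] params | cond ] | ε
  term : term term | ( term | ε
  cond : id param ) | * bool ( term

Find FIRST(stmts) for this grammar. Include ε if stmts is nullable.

stmts : id param ) * contributes {id}.
stmts : ( term contributes {(}.
From stmts : params: add FIRST(params) = { ), *, id, ε } (including ε since params is nullable).
stmts : ε contributes ε.
Union: FIRST(stmts) = { (, ), *, id, ε }.

{ (, ), *, id, ε }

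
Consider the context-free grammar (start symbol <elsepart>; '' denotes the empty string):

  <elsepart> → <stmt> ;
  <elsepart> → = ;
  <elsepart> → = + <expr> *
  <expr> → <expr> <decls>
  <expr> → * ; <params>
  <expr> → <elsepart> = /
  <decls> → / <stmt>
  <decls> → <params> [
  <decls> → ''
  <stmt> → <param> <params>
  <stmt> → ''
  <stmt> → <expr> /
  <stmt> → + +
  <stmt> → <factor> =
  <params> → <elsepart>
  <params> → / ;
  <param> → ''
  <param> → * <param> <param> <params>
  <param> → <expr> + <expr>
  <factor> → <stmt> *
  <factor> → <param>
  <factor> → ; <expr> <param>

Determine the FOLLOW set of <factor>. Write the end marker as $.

In <stmt> → <factor> =: add FIRST(=) = { = }.
Union: FOLLOW(<factor>) = { = }.

{ = }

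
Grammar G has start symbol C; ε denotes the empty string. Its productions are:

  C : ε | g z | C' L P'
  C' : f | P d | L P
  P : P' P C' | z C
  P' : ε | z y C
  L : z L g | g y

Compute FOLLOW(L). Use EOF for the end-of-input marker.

In C : C' L P': add FIRST(P')\{ε} = { z }.
  Since P' is nullable, also add FOLLOW(C) = { EOF, d, f, g, z }.
In C' : L P: add FIRST(P) = { z }.
In L : z L g: add FIRST(g) = { g }.
Union: FOLLOW(L) = { EOF, d, f, g, z }.

{ EOF, d, f, g, z }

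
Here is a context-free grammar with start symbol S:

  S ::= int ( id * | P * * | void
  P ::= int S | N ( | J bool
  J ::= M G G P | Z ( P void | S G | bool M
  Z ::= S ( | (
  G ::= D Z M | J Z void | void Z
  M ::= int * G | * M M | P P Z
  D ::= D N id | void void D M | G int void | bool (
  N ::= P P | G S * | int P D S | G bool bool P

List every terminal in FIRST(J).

{ (, *, bool, int, void }

From J ::= M G G P: add FIRST(M) = { (, *, bool, int, void }.
From J ::= Z ( P void: add FIRST(Z) = { (, *, bool, int, void }.
From J ::= S G: add FIRST(S) = { (, *, bool, int, void }.
J ::= bool M contributes {bool}.
Union: FIRST(J) = { (, *, bool, int, void }.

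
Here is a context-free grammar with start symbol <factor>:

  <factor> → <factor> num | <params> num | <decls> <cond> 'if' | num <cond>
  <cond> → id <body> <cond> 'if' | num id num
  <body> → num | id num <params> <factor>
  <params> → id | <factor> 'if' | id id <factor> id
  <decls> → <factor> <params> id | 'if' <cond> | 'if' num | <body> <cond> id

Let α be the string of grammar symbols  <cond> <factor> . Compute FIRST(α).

Add FIRST(<cond>) = { id, num }; <cond> is not nullable, stop.

{ id, num }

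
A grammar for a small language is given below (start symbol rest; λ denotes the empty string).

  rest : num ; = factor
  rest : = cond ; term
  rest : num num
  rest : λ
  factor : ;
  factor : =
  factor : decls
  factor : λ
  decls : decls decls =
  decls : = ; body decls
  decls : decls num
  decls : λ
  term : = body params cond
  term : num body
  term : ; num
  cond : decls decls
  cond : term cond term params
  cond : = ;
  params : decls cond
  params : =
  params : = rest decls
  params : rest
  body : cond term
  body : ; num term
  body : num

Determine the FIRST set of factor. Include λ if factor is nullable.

factor : ; contributes {;}.
factor : = contributes {=}.
From factor : decls: add FIRST(decls) = { =, num, λ } (including λ since decls is nullable).
factor : λ contributes λ.
Union: FIRST(factor) = { ;, =, num, λ }.

{ ;, =, num, λ }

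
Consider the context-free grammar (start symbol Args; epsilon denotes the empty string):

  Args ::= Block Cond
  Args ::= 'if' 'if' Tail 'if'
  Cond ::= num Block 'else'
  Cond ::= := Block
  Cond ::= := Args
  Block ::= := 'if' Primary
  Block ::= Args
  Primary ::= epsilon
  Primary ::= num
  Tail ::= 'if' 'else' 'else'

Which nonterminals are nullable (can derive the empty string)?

{ Primary }

Directly nullable (have an epsilon-production): Primary.
No other nonterminal has a production whose RHS symbols are all nullable.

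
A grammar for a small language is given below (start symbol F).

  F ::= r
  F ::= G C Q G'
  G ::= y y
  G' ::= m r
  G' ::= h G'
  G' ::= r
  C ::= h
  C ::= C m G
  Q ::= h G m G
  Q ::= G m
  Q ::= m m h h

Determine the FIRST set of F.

F ::= r contributes {r}.
From F ::= G C Q G': add FIRST(G) = { y }.
Union: FIRST(F) = { r, y }.

{ r, y }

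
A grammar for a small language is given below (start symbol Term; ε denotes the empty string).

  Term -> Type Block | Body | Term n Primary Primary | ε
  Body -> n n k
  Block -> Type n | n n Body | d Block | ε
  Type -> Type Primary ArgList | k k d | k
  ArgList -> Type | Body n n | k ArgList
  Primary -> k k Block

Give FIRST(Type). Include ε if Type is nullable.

From Type -> Type Primary ArgList: add FIRST(Type) = { k }.
Type -> k k d contributes {k}.
Type -> k contributes {k}.
Union: FIRST(Type) = { k }.

{ k }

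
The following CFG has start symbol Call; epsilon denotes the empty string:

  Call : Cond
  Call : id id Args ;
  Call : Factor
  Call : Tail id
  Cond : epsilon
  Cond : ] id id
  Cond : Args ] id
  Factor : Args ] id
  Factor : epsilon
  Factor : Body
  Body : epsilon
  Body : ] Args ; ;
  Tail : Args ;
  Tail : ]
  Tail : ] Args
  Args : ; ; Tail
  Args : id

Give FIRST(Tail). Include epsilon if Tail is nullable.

From Tail : Args ;: add FIRST(Args) = { ;, id }.
Tail : ] contributes {]}.
Tail : ] Args contributes {]}.
Union: FIRST(Tail) = { ;, ], id }.

{ ;, ], id }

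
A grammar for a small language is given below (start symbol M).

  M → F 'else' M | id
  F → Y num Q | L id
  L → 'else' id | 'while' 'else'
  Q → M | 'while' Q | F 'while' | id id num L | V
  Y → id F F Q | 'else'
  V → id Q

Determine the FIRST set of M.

From M → F 'else' M: add FIRST(F) = { 'else', 'while', id }.
M → id contributes {id}.
Union: FIRST(M) = { 'else', 'while', id }.

{ 'else', 'while', id }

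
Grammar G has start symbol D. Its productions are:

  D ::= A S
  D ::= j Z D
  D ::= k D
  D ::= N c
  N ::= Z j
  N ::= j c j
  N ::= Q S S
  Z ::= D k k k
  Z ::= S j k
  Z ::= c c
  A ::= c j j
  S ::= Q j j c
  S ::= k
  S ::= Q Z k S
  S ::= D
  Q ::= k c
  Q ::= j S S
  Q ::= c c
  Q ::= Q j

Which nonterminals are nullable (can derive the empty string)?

{ } (none)

No nonterminal has an empty production or an RHS whose symbols are all nullable.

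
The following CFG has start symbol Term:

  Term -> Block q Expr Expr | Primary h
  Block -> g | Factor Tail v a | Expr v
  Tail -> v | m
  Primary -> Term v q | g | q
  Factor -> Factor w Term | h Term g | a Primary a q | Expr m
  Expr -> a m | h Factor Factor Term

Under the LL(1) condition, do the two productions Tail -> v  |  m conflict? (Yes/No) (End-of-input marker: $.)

FIRST(v) = { v } and FIRST(m) = { m }.
The FIRST sets are disjoint and neither alternative is nullable — no conflict.

No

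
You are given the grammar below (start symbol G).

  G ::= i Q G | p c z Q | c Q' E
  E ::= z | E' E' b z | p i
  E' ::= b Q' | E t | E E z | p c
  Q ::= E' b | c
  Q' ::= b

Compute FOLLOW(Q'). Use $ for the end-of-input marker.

In G ::= c Q' E: add FIRST(E) = { b, p, z }.
In E' ::= b Q': Q' is at the end, add FOLLOW(E') = { b, p, z }.
Union: FOLLOW(Q') = { b, p, z }.

{ b, p, z }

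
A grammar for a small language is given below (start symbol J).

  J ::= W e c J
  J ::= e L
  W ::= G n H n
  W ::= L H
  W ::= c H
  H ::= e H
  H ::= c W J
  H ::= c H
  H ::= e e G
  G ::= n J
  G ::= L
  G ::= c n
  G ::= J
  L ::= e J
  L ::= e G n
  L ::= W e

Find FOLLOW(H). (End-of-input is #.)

In W ::= G n H n: add FIRST(n) = { n }.
In W ::= L H: H is at the end, add FOLLOW(W) = { c, e, n }.
In W ::= c H: H is at the end, add FOLLOW(W) = { c, e, n }.
In H ::= e H: H is at the end, add FOLLOW(H) = { c, e, n }.
In H ::= c H: H is at the end, add FOLLOW(H) = { c, e, n }.
Union: FOLLOW(H) = { c, e, n }.

{ c, e, n }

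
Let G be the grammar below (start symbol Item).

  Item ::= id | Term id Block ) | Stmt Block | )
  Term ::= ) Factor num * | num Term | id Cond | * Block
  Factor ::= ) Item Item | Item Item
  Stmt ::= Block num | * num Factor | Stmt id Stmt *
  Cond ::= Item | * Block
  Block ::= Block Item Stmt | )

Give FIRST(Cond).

{ ), *, id, num }

From Cond ::= Item: add FIRST(Item) = { ), *, id, num }.
Cond ::= * Block contributes {*}.
Union: FIRST(Cond) = { ), *, id, num }.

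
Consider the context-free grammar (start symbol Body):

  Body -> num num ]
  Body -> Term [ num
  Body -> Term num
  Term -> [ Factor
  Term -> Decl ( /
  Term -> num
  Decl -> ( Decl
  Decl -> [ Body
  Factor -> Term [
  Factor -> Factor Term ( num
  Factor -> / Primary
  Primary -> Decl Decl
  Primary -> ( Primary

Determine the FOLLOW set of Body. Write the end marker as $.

Body is the start symbol, so $ ∈ FOLLOW(Body).
In Decl -> [ Body: Body is at the end, add FOLLOW(Decl) = { (, [, num }.
Union: FOLLOW(Body) = { $, (, [, num }.

{ $, (, [, num }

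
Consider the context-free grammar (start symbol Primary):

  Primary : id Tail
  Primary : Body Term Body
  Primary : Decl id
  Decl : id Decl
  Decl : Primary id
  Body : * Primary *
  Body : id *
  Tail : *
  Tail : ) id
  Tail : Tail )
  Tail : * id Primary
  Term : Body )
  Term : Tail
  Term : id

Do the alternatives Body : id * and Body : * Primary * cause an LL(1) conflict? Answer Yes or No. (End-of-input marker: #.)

FIRST(id *) = { id } and FIRST(* Primary *) = { * }.
The FIRST sets are disjoint and neither alternative is nullable — no conflict.

No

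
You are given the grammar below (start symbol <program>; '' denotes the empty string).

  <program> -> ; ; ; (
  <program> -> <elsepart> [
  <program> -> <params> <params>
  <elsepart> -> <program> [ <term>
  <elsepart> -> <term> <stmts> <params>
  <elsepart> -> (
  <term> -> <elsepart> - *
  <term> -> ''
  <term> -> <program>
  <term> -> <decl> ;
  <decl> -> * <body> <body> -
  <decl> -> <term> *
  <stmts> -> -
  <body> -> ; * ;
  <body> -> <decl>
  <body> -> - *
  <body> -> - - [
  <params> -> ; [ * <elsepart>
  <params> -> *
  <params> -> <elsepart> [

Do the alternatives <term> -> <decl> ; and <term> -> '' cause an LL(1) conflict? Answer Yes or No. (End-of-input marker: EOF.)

Yes

FIRST(<decl> ;) = { (, *, -, ; } and FIRST('') = { '' }.
The second alternative is nullable and FOLLOW(<term>) = { EOF, (, *, -, ;, [ } shares ( with FIRST of the first — conflict.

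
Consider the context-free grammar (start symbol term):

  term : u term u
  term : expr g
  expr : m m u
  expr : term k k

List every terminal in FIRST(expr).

{ m, u }

expr : m m u contributes {m}.
From expr : term k k: add FIRST(term) = { m, u }.
Union: FIRST(expr) = { m, u }.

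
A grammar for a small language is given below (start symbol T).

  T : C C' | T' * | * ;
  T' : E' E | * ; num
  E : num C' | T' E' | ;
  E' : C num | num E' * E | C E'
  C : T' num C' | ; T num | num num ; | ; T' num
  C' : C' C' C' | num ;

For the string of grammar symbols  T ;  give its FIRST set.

{ *, ;, num }

Add FIRST(T) = { *, ;, num }; T is not nullable, stop.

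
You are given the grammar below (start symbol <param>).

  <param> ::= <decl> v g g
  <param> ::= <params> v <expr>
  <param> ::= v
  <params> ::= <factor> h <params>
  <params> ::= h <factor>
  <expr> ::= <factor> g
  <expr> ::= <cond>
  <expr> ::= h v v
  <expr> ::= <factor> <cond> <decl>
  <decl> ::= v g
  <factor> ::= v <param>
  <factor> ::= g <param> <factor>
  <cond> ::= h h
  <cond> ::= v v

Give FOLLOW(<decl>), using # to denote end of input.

In <param> ::= <decl> v g g: add FIRST(v g g) = { v }.
In <expr> ::= <factor> <cond> <decl>: <decl> is at the end, add FOLLOW(<expr>) = { #, g, h, v }.
Union: FOLLOW(<decl>) = { #, g, h, v }.

{ #, g, h, v }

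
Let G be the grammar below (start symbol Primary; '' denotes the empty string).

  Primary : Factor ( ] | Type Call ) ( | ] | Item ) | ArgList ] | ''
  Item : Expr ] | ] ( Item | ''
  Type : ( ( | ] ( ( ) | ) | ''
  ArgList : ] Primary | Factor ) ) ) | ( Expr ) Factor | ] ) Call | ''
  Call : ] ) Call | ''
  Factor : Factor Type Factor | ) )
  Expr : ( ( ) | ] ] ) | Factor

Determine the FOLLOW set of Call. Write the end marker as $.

In Primary : Type Call ) (: add FIRST() () = { ) }.
In ArgList : ] ) Call: Call is at the end, add FOLLOW(ArgList) = { ] }.
In Call : ] ) Call: Call is at the end, add FOLLOW(Call) = { ), ] }.
Union: FOLLOW(Call) = { ), ] }.

{ ), ] }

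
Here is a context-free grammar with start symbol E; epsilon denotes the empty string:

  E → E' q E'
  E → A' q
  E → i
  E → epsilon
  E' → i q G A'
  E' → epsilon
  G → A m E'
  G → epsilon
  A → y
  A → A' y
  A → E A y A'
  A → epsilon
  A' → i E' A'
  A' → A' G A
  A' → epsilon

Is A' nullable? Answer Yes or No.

A' has an epsilon-production, so A' ⇒ epsilon.

Yes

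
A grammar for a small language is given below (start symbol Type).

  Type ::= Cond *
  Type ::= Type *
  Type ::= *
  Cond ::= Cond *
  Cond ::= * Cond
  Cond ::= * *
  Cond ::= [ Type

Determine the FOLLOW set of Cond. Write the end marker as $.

{ * }

In Type ::= Cond *: add FIRST(*) = { * }.
In Cond ::= Cond *: add FIRST(*) = { * }.
In Cond ::= * Cond: Cond is at the end, add FOLLOW(Cond) = { * }.
Union: FOLLOW(Cond) = { * }.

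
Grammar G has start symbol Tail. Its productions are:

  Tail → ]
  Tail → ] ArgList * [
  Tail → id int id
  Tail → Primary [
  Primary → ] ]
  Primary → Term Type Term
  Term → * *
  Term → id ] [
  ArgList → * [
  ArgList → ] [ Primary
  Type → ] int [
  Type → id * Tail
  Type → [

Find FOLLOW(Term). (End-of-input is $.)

In Primary → Term Type Term: add FIRST(Type Term) = { [, ], id }.
In Primary → Term Type Term: Term is at the end, add FOLLOW(Primary) = { *, [ }.
Union: FOLLOW(Term) = { *, [, ], id }.

{ *, [, ], id }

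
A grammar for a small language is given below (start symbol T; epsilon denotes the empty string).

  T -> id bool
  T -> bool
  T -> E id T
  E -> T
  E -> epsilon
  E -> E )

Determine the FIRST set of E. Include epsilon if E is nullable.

From E -> T: add FIRST(T) = { ), bool, id }.
E -> epsilon contributes epsilon.
From E -> E ): E nullable, take FIRST(E) ∪ {)} = { ), bool, id }.
Union: FIRST(E) = { ), bool, id, epsilon }.

{ ), bool, id, epsilon }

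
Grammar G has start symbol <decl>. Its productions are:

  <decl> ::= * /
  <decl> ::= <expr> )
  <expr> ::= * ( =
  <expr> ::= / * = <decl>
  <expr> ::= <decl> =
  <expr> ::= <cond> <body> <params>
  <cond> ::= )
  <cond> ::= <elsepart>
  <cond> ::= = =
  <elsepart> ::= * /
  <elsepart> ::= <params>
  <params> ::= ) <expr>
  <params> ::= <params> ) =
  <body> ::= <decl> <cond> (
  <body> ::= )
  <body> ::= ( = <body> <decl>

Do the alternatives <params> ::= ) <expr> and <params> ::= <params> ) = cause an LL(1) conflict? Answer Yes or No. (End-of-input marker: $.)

FIRST() <expr>) = { ) } and FIRST(<params> ) =) = { ) }.
Both contain ), so the two alternatives are not disjoint — LL(1) conflict.

Yes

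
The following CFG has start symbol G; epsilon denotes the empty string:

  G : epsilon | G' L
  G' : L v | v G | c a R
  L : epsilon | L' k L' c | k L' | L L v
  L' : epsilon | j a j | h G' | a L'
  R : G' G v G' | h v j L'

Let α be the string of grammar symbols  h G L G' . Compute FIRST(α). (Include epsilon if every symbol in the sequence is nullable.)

{ h }

h is a terminal; add {h} and stop.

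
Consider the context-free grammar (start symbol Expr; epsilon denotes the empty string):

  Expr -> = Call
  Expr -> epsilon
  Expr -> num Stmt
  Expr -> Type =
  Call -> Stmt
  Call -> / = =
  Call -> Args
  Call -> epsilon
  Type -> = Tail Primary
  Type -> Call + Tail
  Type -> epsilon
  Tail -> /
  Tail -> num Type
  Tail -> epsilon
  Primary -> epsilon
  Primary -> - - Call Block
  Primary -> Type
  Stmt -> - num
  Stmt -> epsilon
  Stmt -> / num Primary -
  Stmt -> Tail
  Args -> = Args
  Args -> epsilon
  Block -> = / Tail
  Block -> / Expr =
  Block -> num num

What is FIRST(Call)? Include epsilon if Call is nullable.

From Call -> Stmt: add FIRST(Stmt) = { -, /, num, epsilon } (including epsilon since Stmt is nullable).
Call -> / = = contributes {/}.
From Call -> Args: add FIRST(Args) = { =, epsilon } (including epsilon since Args is nullable).
Call -> epsilon contributes epsilon.
Union: FIRST(Call) = { -, /, =, num, epsilon }.

{ -, /, =, num, epsilon }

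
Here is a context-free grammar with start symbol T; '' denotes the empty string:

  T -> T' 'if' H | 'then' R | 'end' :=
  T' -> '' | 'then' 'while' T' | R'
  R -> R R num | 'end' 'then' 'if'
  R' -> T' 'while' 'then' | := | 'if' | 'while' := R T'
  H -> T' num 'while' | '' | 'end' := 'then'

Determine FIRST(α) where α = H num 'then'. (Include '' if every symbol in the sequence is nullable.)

{ 'end', 'if', 'then', 'while', :=, num }

Add FIRST(H)\{''} = { 'end', 'if', 'then', 'while', :=, num }; H is nullable, continue.
num is a terminal; add {num} and stop.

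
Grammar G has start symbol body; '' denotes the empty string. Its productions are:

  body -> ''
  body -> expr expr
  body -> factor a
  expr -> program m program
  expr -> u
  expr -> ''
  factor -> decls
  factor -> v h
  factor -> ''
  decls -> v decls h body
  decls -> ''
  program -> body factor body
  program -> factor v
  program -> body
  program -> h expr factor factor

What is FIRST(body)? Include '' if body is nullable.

{ a, h, m, u, v, '' }

body -> '' contributes ''.
From body -> expr expr: expr, expr nullable, take FIRST(expr) ∪ FIRST(expr) = { a, h, m, u, v }; also '' since the whole RHS is nullable.
From body -> factor a: factor nullable, take FIRST(factor) ∪ {a} = { a, v }.
Union: FIRST(body) = { a, h, m, u, v, '' }.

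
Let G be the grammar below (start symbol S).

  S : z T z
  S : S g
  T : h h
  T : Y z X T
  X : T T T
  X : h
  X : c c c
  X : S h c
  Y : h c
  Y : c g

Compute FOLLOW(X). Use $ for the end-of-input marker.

{ c, h }

In T : Y z X T: add FIRST(T) = { c, h }.
Union: FOLLOW(X) = { c, h }.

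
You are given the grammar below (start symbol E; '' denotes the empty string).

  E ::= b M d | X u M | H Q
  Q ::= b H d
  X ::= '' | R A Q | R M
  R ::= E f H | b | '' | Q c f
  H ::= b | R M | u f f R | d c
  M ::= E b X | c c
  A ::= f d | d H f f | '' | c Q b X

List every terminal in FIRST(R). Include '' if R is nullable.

{ b, c, d, f, u, '' }

From R ::= E f H: add FIRST(E) = { b, c, d, f, u }.
R ::= b contributes {b}.
R ::= '' contributes ''.
From R ::= Q c f: add FIRST(Q) = { b }.
Union: FIRST(R) = { b, c, d, f, u, '' }.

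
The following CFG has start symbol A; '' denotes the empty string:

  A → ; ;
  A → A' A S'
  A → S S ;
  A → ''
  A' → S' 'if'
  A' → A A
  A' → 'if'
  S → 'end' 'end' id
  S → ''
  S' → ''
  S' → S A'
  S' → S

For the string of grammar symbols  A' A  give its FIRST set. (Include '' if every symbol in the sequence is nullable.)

Add FIRST(A')\{''} = { 'end', 'if', ; }; A' is nullable, continue.
Add FIRST(A)\{''} = { 'end', 'if', ; }; A is nullable, continue.
Every symbol is nullable, so include ''.

{ 'end', 'if', ;, '' }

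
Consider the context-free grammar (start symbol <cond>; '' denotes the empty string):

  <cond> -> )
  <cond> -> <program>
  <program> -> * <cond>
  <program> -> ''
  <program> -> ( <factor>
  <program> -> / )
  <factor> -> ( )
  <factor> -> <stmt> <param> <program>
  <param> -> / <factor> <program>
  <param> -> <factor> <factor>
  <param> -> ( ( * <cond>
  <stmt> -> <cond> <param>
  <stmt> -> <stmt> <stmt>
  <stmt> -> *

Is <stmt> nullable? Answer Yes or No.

Nullable nonterminals: <cond>, <program>.
No production of <stmt> has an RHS whose symbols are all nullable, so <stmt> is not nullable.

No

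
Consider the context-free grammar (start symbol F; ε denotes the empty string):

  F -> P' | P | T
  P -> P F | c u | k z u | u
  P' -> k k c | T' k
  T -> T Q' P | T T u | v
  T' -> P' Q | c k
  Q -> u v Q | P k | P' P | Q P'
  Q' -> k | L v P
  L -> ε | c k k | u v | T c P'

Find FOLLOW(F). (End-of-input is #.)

F is the start symbol, so # ∈ FOLLOW(F).
In P -> P F: F is at the end, add FOLLOW(P) = { #, c, k, u, v }.
Union: FOLLOW(F) = { #, c, k, u, v }.

{ #, c, k, u, v }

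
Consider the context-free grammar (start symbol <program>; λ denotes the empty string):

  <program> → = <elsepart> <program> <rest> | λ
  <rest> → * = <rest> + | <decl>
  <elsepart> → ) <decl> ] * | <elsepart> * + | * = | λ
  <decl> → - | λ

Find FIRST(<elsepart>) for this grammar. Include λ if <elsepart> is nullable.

<elsepart> → ) <decl> ] * contributes {)}.
From <elsepart> → <elsepart> * +: <elsepart> nullable, take FIRST(<elsepart>) ∪ {*} = { ), * }.
<elsepart> → * = contributes {*}.
<elsepart> → λ contributes λ.
Union: FIRST(<elsepart>) = { ), *, λ }.

{ ), *, λ }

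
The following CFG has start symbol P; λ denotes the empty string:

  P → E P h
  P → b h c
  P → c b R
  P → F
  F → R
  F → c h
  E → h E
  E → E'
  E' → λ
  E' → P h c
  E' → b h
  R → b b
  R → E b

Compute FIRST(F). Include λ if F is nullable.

{ b, c, h }

From F → R: add FIRST(R) = { b, c, h }.
F → c h contributes {c}.
Union: FIRST(F) = { b, c, h }.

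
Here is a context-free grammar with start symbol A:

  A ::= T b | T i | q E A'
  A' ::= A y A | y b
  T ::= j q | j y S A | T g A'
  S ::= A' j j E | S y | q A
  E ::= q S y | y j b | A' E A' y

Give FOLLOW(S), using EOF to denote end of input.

{ j, q, y }

In T ::= j y S A: add FIRST(A) = { j, q }.
In S ::= S y: add FIRST(y) = { y }.
In E ::= q S y: add FIRST(y) = { y }.
Union: FOLLOW(S) = { j, q, y }.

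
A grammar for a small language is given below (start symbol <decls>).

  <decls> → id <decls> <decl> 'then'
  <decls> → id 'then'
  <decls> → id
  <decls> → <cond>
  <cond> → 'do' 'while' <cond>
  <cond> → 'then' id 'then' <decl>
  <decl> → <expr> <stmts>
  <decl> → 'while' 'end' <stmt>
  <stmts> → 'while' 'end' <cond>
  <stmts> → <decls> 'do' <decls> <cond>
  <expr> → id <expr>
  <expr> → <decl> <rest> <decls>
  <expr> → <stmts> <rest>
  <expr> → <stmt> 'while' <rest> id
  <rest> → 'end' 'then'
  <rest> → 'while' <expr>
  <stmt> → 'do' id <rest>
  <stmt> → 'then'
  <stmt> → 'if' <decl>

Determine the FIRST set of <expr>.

{ 'do', 'if', 'then', 'while', id }

<expr> → id <expr> contributes {id}.
From <expr> → <decl> <rest> <decls>: add FIRST(<decl>) = { 'do', 'if', 'then', 'while', id }.
From <expr> → <stmts> <rest>: add FIRST(<stmts>) = { 'do', 'then', 'while', id }.
From <expr> → <stmt> 'while' <rest> id: add FIRST(<stmt>) = { 'do', 'if', 'then' }.
Union: FIRST(<expr>) = { 'do', 'if', 'then', 'while', id }.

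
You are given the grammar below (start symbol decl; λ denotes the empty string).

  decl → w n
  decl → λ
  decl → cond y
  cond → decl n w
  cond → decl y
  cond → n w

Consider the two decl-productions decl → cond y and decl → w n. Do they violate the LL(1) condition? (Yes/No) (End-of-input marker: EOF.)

FIRST(cond y) = { n, w, y } and FIRST(w n) = { w }.
Both contain w, so the two alternatives are not disjoint — LL(1) conflict.

Yes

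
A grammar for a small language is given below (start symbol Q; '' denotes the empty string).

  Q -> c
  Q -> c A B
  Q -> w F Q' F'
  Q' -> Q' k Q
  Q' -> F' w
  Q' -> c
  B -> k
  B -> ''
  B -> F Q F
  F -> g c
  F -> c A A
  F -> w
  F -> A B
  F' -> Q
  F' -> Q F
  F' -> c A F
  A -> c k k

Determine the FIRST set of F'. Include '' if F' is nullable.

{ c, w }

From F' -> Q: add FIRST(Q) = { c, w }.
From F' -> Q F: add FIRST(Q) = { c, w }.
F' -> c A F contributes {c}.
Union: FIRST(F') = { c, w }.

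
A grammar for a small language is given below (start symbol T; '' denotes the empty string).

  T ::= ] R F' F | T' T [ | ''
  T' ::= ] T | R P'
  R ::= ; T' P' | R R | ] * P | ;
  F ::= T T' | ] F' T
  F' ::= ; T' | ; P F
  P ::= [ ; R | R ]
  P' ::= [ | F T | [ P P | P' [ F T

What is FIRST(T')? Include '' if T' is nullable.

T' ::= ] T contributes {]}.
From T' ::= R P': add FIRST(R) = { ;, ] }.
Union: FIRST(T') = { ;, ] }.

{ ;, ] }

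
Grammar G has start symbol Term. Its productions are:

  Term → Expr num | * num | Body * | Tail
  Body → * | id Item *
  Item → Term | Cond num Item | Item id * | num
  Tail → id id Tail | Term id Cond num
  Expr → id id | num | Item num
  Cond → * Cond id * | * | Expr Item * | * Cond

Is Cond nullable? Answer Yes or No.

No nonterminal in this grammar is nullable.
No production of Cond has an RHS whose symbols are all nullable, so Cond is not nullable.

No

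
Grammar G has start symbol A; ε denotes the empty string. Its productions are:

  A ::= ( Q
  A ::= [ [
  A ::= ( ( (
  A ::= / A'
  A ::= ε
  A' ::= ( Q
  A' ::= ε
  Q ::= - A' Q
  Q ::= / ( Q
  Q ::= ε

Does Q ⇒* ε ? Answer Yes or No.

Q has an ε-production, so Q ⇒ ε.

Yes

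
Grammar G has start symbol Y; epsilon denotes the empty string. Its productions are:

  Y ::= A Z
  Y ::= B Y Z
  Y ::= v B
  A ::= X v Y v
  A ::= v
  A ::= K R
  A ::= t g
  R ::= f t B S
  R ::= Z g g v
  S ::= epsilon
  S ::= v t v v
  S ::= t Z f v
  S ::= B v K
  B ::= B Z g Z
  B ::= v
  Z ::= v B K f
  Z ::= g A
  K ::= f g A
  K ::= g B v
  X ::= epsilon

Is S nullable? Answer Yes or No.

S has an epsilon-production, so S ⇒ epsilon.

Yes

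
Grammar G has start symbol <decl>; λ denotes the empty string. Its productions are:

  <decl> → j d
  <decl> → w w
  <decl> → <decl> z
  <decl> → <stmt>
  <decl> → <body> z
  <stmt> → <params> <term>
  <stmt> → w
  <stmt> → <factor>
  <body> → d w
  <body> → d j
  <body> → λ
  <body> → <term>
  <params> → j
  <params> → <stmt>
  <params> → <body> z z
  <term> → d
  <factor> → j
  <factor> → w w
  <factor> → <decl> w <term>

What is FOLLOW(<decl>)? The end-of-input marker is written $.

{ $, w, z }

<decl> is the start symbol, so $ ∈ FOLLOW(<decl>).
In <decl> → <decl> z: add FIRST(z) = { z }.
In <factor> → <decl> w <term>: add FIRST(w <term>) = { w }.
Union: FOLLOW(<decl>) = { $, w, z }.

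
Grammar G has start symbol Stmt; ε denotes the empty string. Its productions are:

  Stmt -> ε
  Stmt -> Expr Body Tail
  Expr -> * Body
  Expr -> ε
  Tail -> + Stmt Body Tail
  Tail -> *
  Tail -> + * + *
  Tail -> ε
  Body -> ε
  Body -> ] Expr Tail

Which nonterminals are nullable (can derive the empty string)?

{ Body, Expr, Stmt, Tail }

Directly nullable (have an ε-production): Stmt, Expr, Tail, Body.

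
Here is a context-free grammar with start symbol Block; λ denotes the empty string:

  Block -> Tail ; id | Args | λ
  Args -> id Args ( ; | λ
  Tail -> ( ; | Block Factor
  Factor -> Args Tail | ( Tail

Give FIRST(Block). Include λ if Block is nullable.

{ (, id, λ }

From Block -> Tail ; id: add FIRST(Tail) = { (, id }.
From Block -> Args: add FIRST(Args) = { id, λ } (including λ since Args is nullable).
Block -> λ contributes λ.
Union: FIRST(Block) = { (, id, λ }.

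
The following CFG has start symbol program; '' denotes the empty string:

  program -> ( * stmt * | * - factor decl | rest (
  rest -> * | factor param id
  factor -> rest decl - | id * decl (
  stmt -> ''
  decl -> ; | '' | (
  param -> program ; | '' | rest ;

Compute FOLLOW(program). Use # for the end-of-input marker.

{ #, ; }

program is the start symbol, so # ∈ FOLLOW(program).
In param -> program ;: add FIRST(;) = { ; }.
Union: FOLLOW(program) = { #, ; }.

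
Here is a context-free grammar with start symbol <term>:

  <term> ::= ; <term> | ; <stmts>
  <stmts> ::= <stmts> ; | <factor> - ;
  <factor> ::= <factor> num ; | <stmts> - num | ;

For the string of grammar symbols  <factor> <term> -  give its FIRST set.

Add FIRST(<factor>) = { ; }; <factor> is not nullable, stop.

{ ; }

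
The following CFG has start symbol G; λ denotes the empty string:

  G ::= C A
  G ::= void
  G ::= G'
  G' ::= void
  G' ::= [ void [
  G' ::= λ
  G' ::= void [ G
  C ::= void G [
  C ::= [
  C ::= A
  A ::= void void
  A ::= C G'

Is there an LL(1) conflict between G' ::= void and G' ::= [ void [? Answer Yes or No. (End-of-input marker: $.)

FIRST(void) = { void } and FIRST([ void [) = { [ }.
The FIRST sets are disjoint and neither alternative is nullable — no conflict.

No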